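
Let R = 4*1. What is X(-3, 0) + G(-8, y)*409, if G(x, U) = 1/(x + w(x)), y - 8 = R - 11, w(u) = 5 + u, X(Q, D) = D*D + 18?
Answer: -211/11 ≈ -19.182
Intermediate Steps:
X(Q, D) = 18 + D**2 (X(Q, D) = D**2 + 18 = 18 + D**2)
R = 4
y = 1 (y = 8 + (4 - 11) = 8 - 7 = 1)
G(x, U) = 1/(5 + 2*x) (G(x, U) = 1/(x + (5 + x)) = 1/(5 + 2*x))
X(-3, 0) + G(-8, y)*409 = (18 + 0**2) + 409/(5 + 2*(-8)) = (18 + 0) + 409/(5 - 16) = 18 + 409/(-11) = 18 - 1/11*409 = 18 - 409/11 = -211/11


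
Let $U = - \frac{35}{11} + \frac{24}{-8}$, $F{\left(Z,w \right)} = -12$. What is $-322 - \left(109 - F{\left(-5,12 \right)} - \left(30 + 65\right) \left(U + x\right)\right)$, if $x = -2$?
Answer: $- \frac{13423}{11} \approx -1220.3$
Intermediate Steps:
$U = - \frac{68}{11}$ ($U = \left(-35\right) \frac{1}{11} + 24 \left(- \frac{1}{8}\right) = - \frac{35}{11} - 3 = - \frac{68}{11} \approx -6.1818$)
$-322 - \left(109 - F{\left(-5,12 \right)} - \left(30 + 65\right) \left(U + x\right)\right) = -322 + \left(\left(-12 + \left(30 + 65\right) \left(- \frac{68}{11} - 2\right)\right) - 109\right) = -322 + \left(\left(-12 + 95 \left(- \frac{90}{11}\right)\right) - 109\right) = -322 - \frac{9881}{11} = - \frac{13423}{11}$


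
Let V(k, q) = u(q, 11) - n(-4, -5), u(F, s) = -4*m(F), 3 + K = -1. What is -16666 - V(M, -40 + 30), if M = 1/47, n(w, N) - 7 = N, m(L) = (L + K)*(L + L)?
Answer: -15544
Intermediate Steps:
K = -4 (K = -3 - 1 = -4)
m(L) = 2*L*(-4 + L) (m(L) = (L - 4)*(L + L) = (-4 + L)*(2*L) = 2*L*(-4 + L))
n(w, N) = 7 + N
u(F, s) = -8*F*(-4 + F)
M = 1/47 ≈ 0.021277
V(k, q) = -2 + 8*q*(4 - q) (V(k, q) = 8*q*(4 - q) - (7 - 5) = 8*q*(4 - q) - 1*2 = 8*q*(4 - q) - 2 = -2 + 8*q*(4 - q))
-16666 - V(M, -40 + 30) = -16666 - (-2 - 8*(-40 + 30)² + 32*(-40 + 30)) = -16666 - (-2 - 8*(-10)² + 32*(-10)) = -16666 - (-2 - 8*100 - 320) = -16666 - (-2 - 800 - 320) = -16666 - 1*(-1122) = -16666 + 1122 = -15544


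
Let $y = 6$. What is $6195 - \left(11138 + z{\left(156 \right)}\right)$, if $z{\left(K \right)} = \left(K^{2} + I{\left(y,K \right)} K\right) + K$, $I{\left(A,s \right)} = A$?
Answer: $-30371$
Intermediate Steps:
$z{\left(K \right)} = K^{2} + 7 K$ ($z{\left(K \right)} = \left(K^{2} + 6 K\right) + K = K^{2} + 7 K$)
$6195 - \left(11138 + z{\left(156 \right)}\right) = 6195 - \left(11138 + 156 \left(7 + 156\right)\right) = 6195 - \left(11138 + 156 \cdot 163\right) = 6195 - 36566 = -30371$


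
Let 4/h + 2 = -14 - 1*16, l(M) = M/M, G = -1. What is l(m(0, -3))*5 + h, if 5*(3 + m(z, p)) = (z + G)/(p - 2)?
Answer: 39/8 ≈ 4.8750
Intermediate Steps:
m(z, p) = -3 + (-1 + z)/(5*(-2 + p)) (m(z, p) = -3 + ((z - 1)/(p - 2))/5 = -3 + ((-1 + z)/(-2 + p))/5 = -3 + (-1 + z)/(5*(-2 + p)))
l(M) = 1
h = -⅛ (h = 4/(-2 + (-14 - 1*16)) = 4/(-2 + (-14 - 16)) = 4/(-2 - 30) = 4/(-32) = 4*(-1/32) = -⅛ ≈ -0.12500)
l(m(0, -3))*5 + h = 1*5 - ⅛ = 5 - ⅛ = 39/8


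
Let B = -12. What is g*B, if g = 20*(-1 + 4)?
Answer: -720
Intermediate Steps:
g = 60 (g = 20*3 = 60)
g*B = 60*(-12) = -720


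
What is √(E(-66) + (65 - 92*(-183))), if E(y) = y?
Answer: √16835 ≈ 129.75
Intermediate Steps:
√(E(-66) + (65 - 92*(-183))) = √(-66 + (65 - 92*(-183))) = √(-66 + (65 + 16836)) = √(-66 + 16901) = √16835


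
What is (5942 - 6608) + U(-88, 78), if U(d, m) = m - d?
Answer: -500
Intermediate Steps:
(5942 - 6608) + U(-88, 78) = (5942 - 6608) + (78 - 1*(-88)) = -666 + (78 + 88) = -666 + 166 = -500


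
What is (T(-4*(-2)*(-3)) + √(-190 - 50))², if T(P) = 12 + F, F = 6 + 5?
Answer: 289 + 184*I*√15 ≈ 289.0 + 712.63*I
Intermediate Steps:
F = 11
T(P) = 23 (T(P) = 12 + 11 = 23)
(T(-4*(-2)*(-3)) + √(-190 - 50))² = (23 + √(-190 - 50))² = (23 + √(-240))² = (23 + 4*I*√15)²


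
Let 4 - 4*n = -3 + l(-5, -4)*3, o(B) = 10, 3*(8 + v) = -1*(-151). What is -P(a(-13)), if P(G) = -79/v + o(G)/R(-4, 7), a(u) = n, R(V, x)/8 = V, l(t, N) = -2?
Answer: 4427/2032 ≈ 2.1786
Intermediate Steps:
v = 127/3 (v = -8 + (-1*(-151))/3 = -8 + (⅓)*151 = -8 + 151/3 = 127/3 ≈ 42.333)
R(V, x) = 8*V
n = 13/4 (n = 1 - (-3 - 2*3)/4 = 1 - (-3 - 6)/4 = 1 - ¼*(-9) = 1 + 9/4 = 13/4 ≈ 3.2500)
a(u) = 13/4
P(G) = -4427/2032 (P(G) = -79/127/3 + 10/((8*(-4))) = -79*3/127 + 10/(-32) = -237/127 + 10*(-1/32) = -237/127 - 5/16 = -4427/2032)
-P(a(-13)) = -1*(-4427/2032) = 4427/2032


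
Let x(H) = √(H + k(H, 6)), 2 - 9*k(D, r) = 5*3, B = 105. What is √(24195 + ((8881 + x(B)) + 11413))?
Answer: √(400401 + 6*√233)/3 ≈ 210.95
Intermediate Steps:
k(D, r) = -13/9 (k(D, r) = 2/9 - 5*3/9 = 2/9 - ⅑*15 = 2/9 - 5/3 = -13/9)
x(H) = √(-13/9 + H) (x(H) = √(H - 13/9) = √(-13/9 + H))
√(24195 + ((8881 + x(B)) + 11413)) = √(24195 + ((8881 + √(-13 + 9*105)/3) + 11413)) = √(24195 + ((8881 + √(-13 + 945)/3) + 11413)) = √(24195 + ((8881 + √932/3) + 11413)) = √(24195 + ((8881 + (2*√233)/3) + 11413)) = √(24195 + ((8881 + 2*√233/3) + 11413)) = √(24195 + (20294 + 2*√233/3)) = √(44489 + 2*√233/3)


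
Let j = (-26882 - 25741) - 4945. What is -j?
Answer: 57568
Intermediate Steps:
j = -57568 (j = -52623 - 4945 = -57568)
-j = -1*(-57568) = 57568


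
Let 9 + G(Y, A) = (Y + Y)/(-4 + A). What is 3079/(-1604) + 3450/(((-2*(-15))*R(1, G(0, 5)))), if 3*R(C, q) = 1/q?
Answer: -4983499/1604 ≈ -3106.9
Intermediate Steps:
G(Y, A) = -9 + 2*Y/(-4 + A) (G(Y, A) = -9 + (Y + Y)/(-4 + A) = -9 + (2*Y)/(-4 + A) = -9 + 2*Y/(-4 + A))
R(C, q) = 1/(3*q)
3079/(-1604) + 3450/(((-2*(-15))*R(1, G(0, 5)))) = 3079/(-1604) + 3450/(((-2*(-15))*(1/(3*(((36 - 9*5 + 2*0)/(-4 + 5))))))) = 3079*(-1/1604) + 3450/((30*(1/(3*(((36 - 45 + 0)/1)))))) = -3079/1604 + 3450/((30*(1/(3*((1*(-9))))))) = -3079/1604 + 3450/((30*((1/3)/(-9)))) = -3079/1604 + 3450/((30*((1/3)*(-1/9)))) = -3079/1604 + 3450/((30*(-1/27))) = -3079/1604 + 3450/(-10/9) = -3079/1604 + 3450*(-9/10) = -3079/1604 - 3105 = -4983499/1604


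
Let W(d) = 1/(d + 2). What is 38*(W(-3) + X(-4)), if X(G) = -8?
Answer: -342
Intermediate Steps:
W(d) = 1/(2 + d)
38*(W(-3) + X(-4)) = 38*(1/(2 - 3) - 8) = 38*(1/(-1) - 8) = 38*(-1 - 8) = 38*(-9) = -342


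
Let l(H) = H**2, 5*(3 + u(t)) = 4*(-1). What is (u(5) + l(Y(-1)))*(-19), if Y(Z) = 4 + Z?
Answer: -494/5 ≈ -98.800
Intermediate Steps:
u(t) = -19/5 (u(t) = -3 + (4*(-1))/5 = -3 + (1/5)*(-4) = -3 - 4/5 = -19/5)
(u(5) + l(Y(-1)))*(-19) = (-19/5 + (4 - 1)**2)*(-19) = (-19/5 + 3**2)*(-19) = (-19/5 + 9)*(-19) = (26/5)*(-19) = -494/5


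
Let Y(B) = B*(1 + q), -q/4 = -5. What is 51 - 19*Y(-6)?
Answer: 2445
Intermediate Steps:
q = 20 (q = -4*(-5) = 20)
Y(B) = 21*B (Y(B) = B*(1 + 20) = B*21 = 21*B)
51 - 19*Y(-6) = 51 - 399*(-6) = 51 - 19*(-126) = 51 + 2394 = 2445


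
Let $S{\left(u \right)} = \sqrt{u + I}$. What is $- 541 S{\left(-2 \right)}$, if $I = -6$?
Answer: $- 1082 i \sqrt{2} \approx - 1530.2 i$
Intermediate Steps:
$S{\left(u \right)} = \sqrt{-6 + u}$ ($S{\left(u \right)} = \sqrt{u - 6} = \sqrt{-6 + u}$)
$- 541 S{\left(-2 \right)} = - 541 \sqrt{-6 - 2} = - 541 \sqrt{-8} = - 541 \cdot 2 i \sqrt{2} = - 1082 i \sqrt{2}$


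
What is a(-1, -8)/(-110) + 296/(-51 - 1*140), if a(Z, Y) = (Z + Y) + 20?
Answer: -3151/1910 ≈ -1.6497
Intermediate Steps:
a(Z, Y) = 20 + Y + Z (a(Z, Y) = (Y + Z) + 20 = 20 + Y + Z)
a(-1, -8)/(-110) + 296/(-51 - 1*140) = (20 - 8 - 1)/(-110) + 296/(-51 - 1*140) = 11*(-1/110) + 296/(-51 - 140) = -⅒ + 296/(-191) = -⅒ + 296*(-1/191) = -⅒ - 296/191 = -3151/1910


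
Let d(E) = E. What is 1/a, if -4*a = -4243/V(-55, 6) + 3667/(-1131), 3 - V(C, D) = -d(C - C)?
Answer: 754/267213 ≈ 0.0028217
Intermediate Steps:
V(C, D) = 3 (V(C, D) = 3 - (-1)*(C - C) = 3 - (-1)*0 = 3 - 1*0 = 3 + 0 = 3)
a = 267213/754 (a = -(-4243/3 + 3667/(-1131))/4 = -(-4243*⅓ + 3667*(-1/1131))/4 = -(-4243/3 - 3667/1131)/4 = -¼*(-534426/377) = 267213/754 ≈ 354.39)
1/a = 1/(267213/754) = 754/267213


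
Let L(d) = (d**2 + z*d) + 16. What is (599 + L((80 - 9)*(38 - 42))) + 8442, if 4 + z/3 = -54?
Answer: 139129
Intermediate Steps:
z = -174 (z = -12 + 3*(-54) = -12 - 162 = -174)
L(d) = 16 + d**2 - 174*d (L(d) = (d**2 - 174*d) + 16 = 16 + d**2 - 174*d)
(599 + L((80 - 9)*(38 - 42))) + 8442 = (599 + (16 + ((80 - 9)*(38 - 42))**2 - 174*(80 - 9)*(38 - 42))) + 8442 = (599 + (16 + (71*(-4))**2 - 12354*(-4))) + 8442 = (599 + (16 + (-284)**2 - 174*(-284))) + 8442 = (599 + (16 + 80656 + 49416)) + 8442 = (599 + 130088) + 8442 = 130687 + 8442 = 139129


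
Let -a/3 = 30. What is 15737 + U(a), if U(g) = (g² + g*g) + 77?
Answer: 32014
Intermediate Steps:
a = -90 (a = -3*30 = -90)
U(g) = 77 + 2*g² (U(g) = (g² + g²) + 77 = 2*g² + 77 = 77 + 2*g²)
15737 + U(a) = 15737 + (77 + 2*(-90)²) = 15737 + (77 + 2*8100) = 15737 + (77 + 16200) = 15737 + 16277 = 32014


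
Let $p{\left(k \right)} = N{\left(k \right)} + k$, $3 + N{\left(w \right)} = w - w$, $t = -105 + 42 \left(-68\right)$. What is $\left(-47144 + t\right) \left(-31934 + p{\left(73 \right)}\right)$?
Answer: $1596545720$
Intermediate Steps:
$t = -2961$ ($t = -105 - 2856 = -2961$)
$N{\left(w \right)} = -3$ ($N{\left(w \right)} = -3 + \left(w - w\right) = -3 + 0 = -3$)
$p{\left(k \right)} = -3 + k$
$\left(-47144 + t\right) \left(-31934 + p{\left(73 \right)}\right) = \left(-47144 - 2961\right) \left(-31934 + \left(-3 + 73\right)\right) = - 50105 \left(-31934 + 70\right) = \left(-50105\right) \left(-31864\right) = 1596545720$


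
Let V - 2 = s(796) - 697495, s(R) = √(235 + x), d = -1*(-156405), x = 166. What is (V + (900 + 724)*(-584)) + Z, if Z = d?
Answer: -1489504 + √401 ≈ -1.4895e+6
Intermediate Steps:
d = 156405
Z = 156405
s(R) = √401 (s(R) = √(235 + 166) = √401)
V = -697493 + √401 (V = 2 + (√401 - 697495) = 2 + (-697495 + √401) = -697493 + √401 ≈ -6.9747e+5)
(V + (900 + 724)*(-584)) + Z = ((-697493 + √401) + (900 + 724)*(-584)) + 156405 = ((-697493 + √401) + 1624*(-584)) + 156405 = ((-697493 + √401) - 948416) + 156405 = (-1645909 + √401) + 156405 = -1489504 + √401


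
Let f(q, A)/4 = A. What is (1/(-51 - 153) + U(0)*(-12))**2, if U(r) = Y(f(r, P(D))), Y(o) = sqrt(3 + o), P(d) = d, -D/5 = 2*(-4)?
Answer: 976810753/41616 + 2*sqrt(163)/17 ≈ 23474.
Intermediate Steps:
D = 40 (D = -10*(-4) = -5*(-8) = 40)
f(q, A) = 4*A
U(r) = sqrt(163) (U(r) = sqrt(3 + 4*40) = sqrt(3 + 160) = sqrt(163))
(1/(-51 - 153) + U(0)*(-12))**2 = (1/(-51 - 153) + sqrt(163)*(-12))**2 = (1/(-204) - 12*sqrt(163))**2 = (-1/204 - 12*sqrt(163))**2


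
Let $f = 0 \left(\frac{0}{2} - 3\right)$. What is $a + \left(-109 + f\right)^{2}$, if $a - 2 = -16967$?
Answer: $-5084$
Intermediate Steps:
$f = 0$ ($f = 0 \left(0 \cdot \frac{1}{2} - 3\right) = 0 \left(0 - 3\right) = 0 \left(-3\right) = 0$)
$a = -16965$ ($a = 2 - 16967 = -16965$)
$a + \left(-109 + f\right)^{2} = -16965 + \left(-109 + 0\right)^{2} = -16965 + \left(-109\right)^{2} = -16965 + 11881 = -5084$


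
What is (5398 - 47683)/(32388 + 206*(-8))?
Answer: -8457/6148 ≈ -1.3756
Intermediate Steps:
(5398 - 47683)/(32388 + 206*(-8)) = -42285/(32388 - 1648) = -42285/30740 = -42285*1/30740 = -8457/6148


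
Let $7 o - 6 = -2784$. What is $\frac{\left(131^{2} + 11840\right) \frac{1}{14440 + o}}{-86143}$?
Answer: $- \frac{203007}{8468029186} \approx -2.3973 \cdot 10^{-5}$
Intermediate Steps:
$o = - \frac{2778}{7}$ ($o = \frac{6}{7} + \frac{1}{7} \left(-2784\right) = \frac{6}{7} - \frac{2784}{7} = - \frac{2778}{7} \approx -396.86$)
$\frac{\left(131^{2} + 11840\right) \frac{1}{14440 + o}}{-86143} = \frac{\left(131^{2} + 11840\right) \frac{1}{14440 - \frac{2778}{7}}}{-86143} = \frac{17161 + 11840}{\frac{98302}{7}} \left(- \frac{1}{86143}\right) = 29001 \cdot \frac{7}{98302} \left(- \frac{1}{86143}\right) = \frac{203007}{98302} \left(- \frac{1}{86143}\right) = - \frac{203007}{8468029186}$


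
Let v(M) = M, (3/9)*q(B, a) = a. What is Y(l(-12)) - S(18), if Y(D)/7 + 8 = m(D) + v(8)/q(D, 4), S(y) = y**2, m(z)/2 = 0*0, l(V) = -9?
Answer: -1126/3 ≈ -375.33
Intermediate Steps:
q(B, a) = 3*a
m(z) = 0 (m(z) = 2*(0*0) = 2*0 = 0)
Y(D) = -154/3 (Y(D) = -56 + 7*(0 + 8/((3*4))) = -56 + 7*(0 + 8/12) = -56 + 7*(0 + 8*(1/12)) = -56 + 7*(0 + 2/3) = -56 + 7*(2/3) = -56 + 14/3 = -154/3)
Y(l(-12)) - S(18) = -154/3 - 1*18**2 = -154/3 - 1*324 = -154/3 - 324 = -1126/3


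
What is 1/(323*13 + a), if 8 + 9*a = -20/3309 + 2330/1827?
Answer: 18136629/76142141533 ≈ 0.00023819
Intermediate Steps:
a = -13563638/18136629 (a = -8/9 + (-20/3309 + 2330/1827)/9 = -8/9 + (⅑)*(2557810/2015181) = -8/9 + 2557810/18136629 = -13563638/18136629 ≈ -0.74786)
1/(323*13 + a) = 1/(323*13 - 13563638/18136629) = 1/(4199 - 13563638/18136629) = 1/(76142141533/18136629) = 18136629/76142141533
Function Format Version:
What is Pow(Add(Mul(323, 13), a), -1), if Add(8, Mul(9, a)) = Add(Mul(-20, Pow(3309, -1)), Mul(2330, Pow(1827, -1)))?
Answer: Rational(18136629, 76142141533) ≈ 0.00023819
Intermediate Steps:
a = Rational(-13563638, 18136629) (a = Add(Rational(-8, 9), Mul(Rational(1, 9), Add(Mul(-20, Pow(3309, -1)), Mul(2330, Pow(1827, -1))))) = Add(Rational(-8, 9), Mul(Rational(1, 9), Add(Mul(-20, Rational(1, 3309)), Mul(2330, Rational(1, 1827))))) = Add(Rational(-8, 9), Mul(Rational(1, 9), Add(Rational(-20, 3309), Rational(2330, 1827)))) = Add(Rational(-8, 9), Mul(Rational(1, 9), Rational(2557810, 2015181))) = Add(Rational(-8, 9), Rational(2557810, 18136629)) = Rational(-13563638, 18136629) ≈ -0.74786)
Pow(Add(Mul(323, 13), a), -1) = Pow(Add(Mul(323, 13), Rational(-13563638, 18136629)), -1) = Pow(Add(4199, Rational(-13563638, 18136629)), -1) = Pow(Rational(76142141533, 18136629), -1) = Rational(18136629, 76142141533)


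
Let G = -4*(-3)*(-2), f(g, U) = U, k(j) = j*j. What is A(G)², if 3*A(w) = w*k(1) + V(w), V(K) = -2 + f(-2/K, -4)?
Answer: 100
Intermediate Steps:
k(j) = j²
G = -24 (G = 12*(-2) = -24)
V(K) = -6 (V(K) = -2 - 4 = -6)
A(w) = -2 + w/3 (A(w) = (w*1² - 6)/3 = (w*1 - 6)/3 = (w - 6)/3 = (-6 + w)/3 = -2 + w/3)
A(G)² = (-2 + (⅓)*(-24))² = (-2 - 8)² = (-10)² = 100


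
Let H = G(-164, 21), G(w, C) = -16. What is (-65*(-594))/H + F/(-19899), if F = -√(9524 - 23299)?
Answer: -19305/8 + 5*I*√551/19899 ≈ -2413.1 + 0.0058981*I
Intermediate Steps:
H = -16
F = -5*I*√551 (F = -√(-13775) = -5*I*√551 ≈ -117.37*I)
(-65*(-594))/H + F/(-19899) = -65*(-594)/(-16) - 5*I*√551/(-19899) = 38610*(-1/16) - 5*I*√551*(-1/19899) = -19305/8 + 5*I*√551/19899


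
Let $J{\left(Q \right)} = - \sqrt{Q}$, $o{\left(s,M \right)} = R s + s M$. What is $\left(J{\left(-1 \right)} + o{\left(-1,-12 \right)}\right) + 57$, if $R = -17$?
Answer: $86 - i \approx 86.0 - 1.0 i$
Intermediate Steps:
$o{\left(s,M \right)} = - 17 s + M s$ ($o{\left(s,M \right)} = - 17 s + s M = - 17 s + M s$)
$\left(J{\left(-1 \right)} + o{\left(-1,-12 \right)}\right) + 57 = \left(- \sqrt{-1} - \left(-17 - 12\right)\right) + 57 = \left(- i - -29\right) + 57 = \left(- i + 29\right) + 57 = \left(29 - i\right) + 57 = 86 - i$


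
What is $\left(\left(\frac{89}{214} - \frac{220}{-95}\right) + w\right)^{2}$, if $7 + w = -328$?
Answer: $\frac{1825209106009}{16532356} \approx 1.104 \cdot 10^{5}$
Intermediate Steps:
$w = -335$ ($w = -7 - 328 = -335$)
$\left(\left(\frac{89}{214} - \frac{220}{-95}\right) + w\right)^{2} = \left(\left(\frac{89}{214} - \frac{220}{-95}\right) - 335\right)^{2} = \left(\left(89 \cdot \frac{1}{214} - - \frac{44}{19}\right) - 335\right)^{2} = \left(\left(\frac{89}{214} + \frac{44}{19}\right) - 335\right)^{2} = \left(\frac{11107}{4066} - 335\right)^{2} = \left(- \frac{1351003}{4066}\right)^{2} = \frac{1825209106009}{16532356}$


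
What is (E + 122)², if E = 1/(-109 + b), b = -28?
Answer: 279324369/18769 ≈ 14882.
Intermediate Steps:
E = -1/137 (E = 1/(-109 - 28) = 1/(-137) = -1/137 ≈ -0.0072993)
(E + 122)² = (-1/137 + 122)² = (16713/137)² = 279324369/18769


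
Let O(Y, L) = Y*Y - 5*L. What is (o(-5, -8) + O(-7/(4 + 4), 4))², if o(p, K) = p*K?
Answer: 1766241/4096 ≈ 431.21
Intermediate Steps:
o(p, K) = K*p
O(Y, L) = Y² - 5*L
(o(-5, -8) + O(-7/(4 + 4), 4))² = (-8*(-5) + ((-7/(4 + 4))² - 5*4))² = (40 + ((-7/8)² - 20))² = (40 + (49/64 - 20))² = (40 - 1231/64)² = (1329/64)² = 1766241/4096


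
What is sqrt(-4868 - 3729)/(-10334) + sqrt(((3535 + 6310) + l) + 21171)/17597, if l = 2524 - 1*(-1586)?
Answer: sqrt(35126)/17597 - I*sqrt(8597)/10334 ≈ 0.010651 - 0.0089723*I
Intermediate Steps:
l = 4110 (l = 2524 + 1586 = 4110)
sqrt(-4868 - 3729)/(-10334) + sqrt(((3535 + 6310) + l) + 21171)/17597 = sqrt(-4868 - 3729)/(-10334) + sqrt(((3535 + 6310) + 4110) + 21171)/17597 = sqrt(-8597)*(-1/10334) + sqrt((9845 + 4110) + 21171)*(1/17597) = (I*sqrt(8597))*(-1/10334) + sqrt(13955 + 21171)*(1/17597) = -I*sqrt(8597)/10334 + sqrt(35126)*(1/17597) = -I*sqrt(8597)/10334 + sqrt(35126)/17597 = sqrt(35126)/17597 - I*sqrt(8597)/10334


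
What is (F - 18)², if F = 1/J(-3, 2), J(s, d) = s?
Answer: 3025/9 ≈ 336.11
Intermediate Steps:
F = -⅓ (F = 1/(-3) = -⅓ ≈ -0.33333)
(F - 18)² = (-⅓ - 18)² = (-55/3)² = 3025/9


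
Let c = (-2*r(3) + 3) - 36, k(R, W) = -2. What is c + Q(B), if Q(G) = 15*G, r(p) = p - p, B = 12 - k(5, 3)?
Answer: 177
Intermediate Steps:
B = 14 (B = 12 - 1*(-2) = 12 + 2 = 14)
r(p) = 0
c = -33 (c = (-2*0 + 3) - 36 = (0 + 3) - 36 = 3 - 36 = -33)
c + Q(B) = -33 + 15*14 = -33 + 210 = 177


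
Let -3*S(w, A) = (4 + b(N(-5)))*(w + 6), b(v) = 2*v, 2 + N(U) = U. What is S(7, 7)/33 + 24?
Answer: 2506/99 ≈ 25.313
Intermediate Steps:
N(U) = -2 + U
S(w, A) = 20 + 10*w/3 (S(w, A) = -(4 + 2*(-2 - 5))*(w + 6)/3 = -(4 + 2*(-7))*(6 + w)/3 = -(4 - 14)*(6 + w)/3 = -(-10)*(6 + w)/3 = -(-60 - 10*w)/3 = 20 + 10*w/3)
S(7, 7)/33 + 24 = (20 + (10/3)*7)/33 + 24 = (20 + 70/3)/33 + 24 = (1/33)*(130/3) + 24 = 130/99 + 24 = 2506/99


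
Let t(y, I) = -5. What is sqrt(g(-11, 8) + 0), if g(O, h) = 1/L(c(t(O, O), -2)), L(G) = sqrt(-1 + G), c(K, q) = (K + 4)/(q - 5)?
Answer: 6**(3/4)*7**(1/4)*sqrt(-I)/6 ≈ 0.73489 - 0.73489*I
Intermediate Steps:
c(K, q) = (4 + K)/(-5 + q)
g(O, h) = -I*sqrt(42)/6 (g(O, h) = 1/(sqrt(-1 + (4 - 5)/(-5 - 2))) = 1/(sqrt(-1 - 1/(-7))) = 1/(sqrt(-1 - 1/7*(-1))) = 1/(sqrt(-1 + 1/7)) = 1/(sqrt(-6/7)) = 1/(I*sqrt(42)/7) = -I*sqrt(42)/6)
sqrt(g(-11, 8) + 0) = sqrt(-I*sqrt(42)/6 + 0) = sqrt(-I*sqrt(42)/6) = 6**(3/4)*7**(1/4)*sqrt(-I)/6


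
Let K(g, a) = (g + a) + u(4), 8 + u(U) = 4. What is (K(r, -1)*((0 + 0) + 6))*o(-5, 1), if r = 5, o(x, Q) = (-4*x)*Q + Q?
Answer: 0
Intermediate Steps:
o(x, Q) = Q - 4*Q*x (o(x, Q) = -4*Q*x + Q = Q - 4*Q*x)
u(U) = -4 (u(U) = -8 + 4 = -4)
K(g, a) = -4 + a + g (K(g, a) = (g + a) - 4 = (a + g) - 4 = -4 + a + g)
(K(r, -1)*((0 + 0) + 6))*o(-5, 1) = ((-4 - 1 + 5)*((0 + 0) + 6))*(1*(1 - 4*(-5))) = (0*(0 + 6))*(1*(1 + 20)) = (0*6)*(1*21) = 0*21 = 0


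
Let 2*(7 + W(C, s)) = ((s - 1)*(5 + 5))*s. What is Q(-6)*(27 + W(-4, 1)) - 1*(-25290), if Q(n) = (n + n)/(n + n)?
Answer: 25310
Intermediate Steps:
W(C, s) = -7 + s*(-10 + 10*s)/2 (W(C, s) = -7 + (((s - 1)*(5 + 5))*s)/2 = -7 + (((-1 + s)*10)*s)/2 = -7 + ((-10 + 10*s)*s)/2 = -7 + (s*(-10 + 10*s))/2 = -7 + s*(-10 + 10*s)/2)
Q(n) = 1 (Q(n) = (2*n)/((2*n)) = (2*n)*(1/(2*n)) = 1)
Q(-6)*(27 + W(-4, 1)) - 1*(-25290) = 1*(27 + (-7 - 5*1 + 5*1²)) - 1*(-25290) = 1*(27 + (-7 - 5 + 5*1)) + 25290 = 1*(27 + (-7 - 5 + 5)) + 25290 = 1*(27 - 7) + 25290 = 1*20 + 25290 = 20 + 25290 = 25310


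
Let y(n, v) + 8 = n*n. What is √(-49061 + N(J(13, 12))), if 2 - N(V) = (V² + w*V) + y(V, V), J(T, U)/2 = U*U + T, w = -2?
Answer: I*√245615 ≈ 495.6*I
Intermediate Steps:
y(n, v) = -8 + n² (y(n, v) = -8 + n*n = -8 + n²)
J(T, U) = 2*T + 2*U² (J(T, U) = 2*(U*U + T) = 2*(U² + T) = 2*(T + U²) = 2*T + 2*U²)
N(V) = 10 - 2*V² + 2*V (N(V) = 2 - ((V² - 2*V) + (-8 + V²)) = 2 - (-8 - 2*V + 2*V²) = 2 + (8 - 2*V² + 2*V) = 10 - 2*V² + 2*V)
√(-49061 + N(J(13, 12))) = √(-49061 + (10 - 2*(2*13 + 2*12²)² + 2*(2*13 + 2*12²))) = √(-49061 + (10 - 2*(26 + 2*144)² + 2*(26 + 2*144))) = √(-49061 + (10 - 2*(26 + 288)² + 2*(26 + 288))) = √(-49061 + (10 - 2*314² + 2*314)) = √(-49061 + (10 - 2*98596 + 628)) = √(-49061 + (10 - 197192 + 628)) = √(-49061 - 196554) = √(-245615) = I*√245615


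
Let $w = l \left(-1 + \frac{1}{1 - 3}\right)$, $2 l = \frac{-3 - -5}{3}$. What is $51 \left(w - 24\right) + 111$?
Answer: $- \frac{2277}{2} \approx -1138.5$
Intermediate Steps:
$l = \frac{1}{3}$ ($l = \frac{\left(-3 - -5\right) \frac{1}{3}}{2} = \frac{\left(-3 + 5\right) \frac{1}{3}}{2} = \frac{2 \cdot \frac{1}{3}}{2} = \frac{1}{2} \cdot \frac{2}{3} = \frac{1}{3} \approx 0.33333$)
$w = - \frac{1}{2}$ ($w = \frac{-1 + \frac{1}{1 - 3}}{3} = \frac{-1 + \frac{1}{-2}}{3} = \frac{-1 - \frac{1}{2}}{3} = \frac{1}{3} \left(- \frac{3}{2}\right) = - \frac{1}{2} \approx -0.5$)
$51 \left(w - 24\right) + 111 = 51 \left(- \frac{1}{2} - 24\right) + 111 = 51 \left(- \frac{49}{2}\right) + 111 = - \frac{2499}{2} + 111 = - \frac{2277}{2}$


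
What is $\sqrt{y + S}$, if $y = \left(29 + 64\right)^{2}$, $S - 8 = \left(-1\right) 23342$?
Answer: $i \sqrt{14685} \approx 121.18 i$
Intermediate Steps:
$S = -23334$ ($S = 8 - 23342 = -23334$)
$y = 8649$ ($y = 93^{2} = 8649$)
$\sqrt{y + S} = \sqrt{8649 - 23334} = \sqrt{-14685} = i \sqrt{14685}$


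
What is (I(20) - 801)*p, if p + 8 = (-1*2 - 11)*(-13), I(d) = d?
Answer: -125741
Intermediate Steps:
p = 161 (p = -8 + (-1*2 - 11)*(-13) = -8 + (-2 - 11)*(-13) = -8 - 13*(-13) = -8 + 169 = 161)
(I(20) - 801)*p = (20 - 801)*161 = -781*161 = -125741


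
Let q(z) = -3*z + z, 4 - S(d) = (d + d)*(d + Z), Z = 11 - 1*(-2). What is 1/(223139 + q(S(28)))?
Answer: 1/227723 ≈ 4.3913e-6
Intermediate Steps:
Z = 13 (Z = 11 + 2 = 13)
S(d) = 4 - 2*d*(13 + d) (S(d) = 4 - (d + d)*(d + 13) = 4 - 2*d*(13 + d))
q(z) = -2*z
1/(223139 + q(S(28))) = 1/(223139 - 2*(4 - 26*28 - 2*28**2)) = 1/(223139 - 2*(4 - 728 - 2*784)) = 1/(223139 - 2*(4 - 728 - 1568)) = 1/(223139 - 2*(-2292)) = 1/(223139 + 4584) = 1/227723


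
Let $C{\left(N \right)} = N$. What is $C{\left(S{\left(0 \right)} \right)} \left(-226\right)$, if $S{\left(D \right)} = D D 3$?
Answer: $0$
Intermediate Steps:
$S{\left(D \right)} = 3 D^{2}$ ($S{\left(D \right)} = D^{2} \cdot 3 = 3 D^{2}$)
$C{\left(S{\left(0 \right)} \right)} \left(-226\right) = 3 \cdot 0^{2} \left(-226\right) = 3 \cdot 0 \left(-226\right) = 0 \left(-226\right) = 0$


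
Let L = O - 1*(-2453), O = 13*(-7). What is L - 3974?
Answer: -1612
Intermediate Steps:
O = -91
L = 2362 (L = -91 - 1*(-2453) = -91 + 2453 = 2362)
L - 3974 = 2362 - 3974 = -1612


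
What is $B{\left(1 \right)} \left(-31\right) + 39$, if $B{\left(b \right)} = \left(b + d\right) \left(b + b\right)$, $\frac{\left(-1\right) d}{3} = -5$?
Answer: $-953$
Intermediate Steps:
$d = 15$ ($d = \left(-3\right) \left(-5\right) = 15$)
$B{\left(b \right)} = 2 b \left(15 + b\right)$ ($B{\left(b \right)} = \left(b + 15\right) \left(b + b\right) = \left(15 + b\right) 2 b = 2 b \left(15 + b\right)$)
$B{\left(1 \right)} \left(-31\right) + 39 = 2 \cdot 1 \left(15 + 1\right) \left(-31\right) + 39 = 2 \cdot 1 \cdot 16 \left(-31\right) + 39 = 32 \left(-31\right) + 39 = -992 + 39 = -953$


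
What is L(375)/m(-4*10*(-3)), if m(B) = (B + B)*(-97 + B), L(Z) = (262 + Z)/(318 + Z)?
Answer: 91/546480 ≈ 0.00016652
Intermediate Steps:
L(Z) = (262 + Z)/(318 + Z)
m(B) = 2*B*(-97 + B) (m(B) = (2*B)*(-97 + B) = 2*B*(-97 + B))
L(375)/m(-4*10*(-3)) = ((262 + 375)/(318 + 375))/((2*(-4*10*(-3))*(-97 - 4*10*(-3)))) = (637/693)/((2*(-40*(-3))*(-97 - 40*(-3)))) = ((1/693)*637)/((2*120*(-97 + 120))) = 91/(99*((2*120*23))) = (91/99)/5520 = (91/99)*(1/5520) = 91/546480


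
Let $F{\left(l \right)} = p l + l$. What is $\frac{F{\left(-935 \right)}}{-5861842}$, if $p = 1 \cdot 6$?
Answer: $\frac{935}{837406} \approx 0.0011165$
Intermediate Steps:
$p = 6$
$F{\left(l \right)} = 7 l$ ($F{\left(l \right)} = 6 l + l = 7 l$)
$\frac{F{\left(-935 \right)}}{-5861842} = \frac{7 \left(-935\right)}{-5861842} = \left(-6545\right) \left(- \frac{1}{5861842}\right) = \frac{935}{837406}$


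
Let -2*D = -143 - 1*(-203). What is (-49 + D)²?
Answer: 6241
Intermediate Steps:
D = -30 (D = -(-143 - 1*(-203))/2 = -(-143 + 203)/2 = -½*60 = -30)
(-49 + D)² = (-49 - 30)² = (-79)² = 6241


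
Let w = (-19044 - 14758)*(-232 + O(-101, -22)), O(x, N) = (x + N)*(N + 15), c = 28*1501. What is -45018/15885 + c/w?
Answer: -53211996168/18763236685 ≈ -2.8360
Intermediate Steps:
c = 42028
O(x, N) = (15 + N)*(N + x) (O(x, N) = (N + x)*(15 + N) = (15 + N)*(N + x))
w = -21261458 (w = (-19044 - 14758)*(-232 + ((-22)² + 15*(-22) + 15*(-101) - 22*(-101))) = -33802*(-232 + (484 - 330 - 1515 + 2222)) = -33802*(-232 + 861) = -33802*629 = -21261458)
-45018/15885 + c/w = -45018/15885 + 42028/(-21261458) = -45018*1/15885 + 42028*(-1/21261458) = -5002/1765 - 21014/10630729 = -53211996168/18763236685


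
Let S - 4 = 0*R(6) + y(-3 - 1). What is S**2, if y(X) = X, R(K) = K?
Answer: 0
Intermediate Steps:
S = 0 (S = 4 + (0*6 + (-3 - 1)) = 4 + (0 - 4) = 4 - 4 = 0)
S**2 = 0**2 = 0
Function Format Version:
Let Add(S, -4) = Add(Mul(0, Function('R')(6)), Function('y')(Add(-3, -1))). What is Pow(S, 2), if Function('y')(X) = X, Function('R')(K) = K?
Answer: 0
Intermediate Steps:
S = 0 (S = Add(4, Add(Mul(0, 6), Add(-3, -1))) = Add(4, Add(0, -4)) = Add(4, -4) = 0)
Pow(S, 2) = Pow(0, 2) = 0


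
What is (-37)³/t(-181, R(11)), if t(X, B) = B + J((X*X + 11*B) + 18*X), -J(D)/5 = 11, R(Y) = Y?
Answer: 50653/44 ≈ 1151.2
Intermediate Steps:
J(D) = -55 (J(D) = -5*11 = -55)
t(X, B) = -55 + B (t(X, B) = B - 55 = -55 + B)
(-37)³/t(-181, R(11)) = (-37)³/(-55 + 11) = -50653/(-44) = -50653*(-1/44) = 50653/44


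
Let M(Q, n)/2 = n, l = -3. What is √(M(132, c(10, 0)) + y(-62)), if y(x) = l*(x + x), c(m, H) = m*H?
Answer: 2*√93 ≈ 19.287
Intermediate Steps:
c(m, H) = H*m
M(Q, n) = 2*n
y(x) = -6*x (y(x) = -3*(x + x) = -6*x)
√(M(132, c(10, 0)) + y(-62)) = √(2*(0*10) - 6*(-62)) = √(2*0 + 372) = √(0 + 372) = √372 = 2*√93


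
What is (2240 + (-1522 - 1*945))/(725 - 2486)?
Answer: 227/1761 ≈ 0.12890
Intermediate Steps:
(2240 + (-1522 - 1*945))/(725 - 2486) = (2240 + (-1522 - 945))/(-1761) = (2240 - 2467)*(-1/1761) = -227*(-1/1761) = 227/1761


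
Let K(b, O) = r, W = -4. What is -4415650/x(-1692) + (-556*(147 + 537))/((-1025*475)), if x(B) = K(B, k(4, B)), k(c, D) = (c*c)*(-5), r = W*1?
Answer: 56575555657/51250 ≈ 1.1039e+6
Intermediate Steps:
r = -4 (r = -4*1 = -4)
k(c, D) = -5*c² (k(c, D) = c²*(-5) = -5*c²)
K(b, O) = -4
x(B) = -4
-4415650/x(-1692) + (-556*(147 + 537))/((-1025*475)) = -4415650/(-4) + (-556*(147 + 537))/((-1025*475)) = -4415650*(-¼) - 556*684/(-486875) = 2207825/2 - 380304*(-1/486875) = 2207825/2 + 20016/25625 = 56575555657/51250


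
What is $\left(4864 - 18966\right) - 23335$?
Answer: $-37437$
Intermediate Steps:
$\left(4864 - 18966\right) - 23335 = -14102 - 23335 = -37437$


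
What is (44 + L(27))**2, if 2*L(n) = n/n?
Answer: 7921/4 ≈ 1980.3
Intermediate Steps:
L(n) = 1/2 (L(n) = (n/n)/2 = (1/2)*1 = 1/2)
(44 + L(27))**2 = (44 + 1/2)**2 = (89/2)**2 = 7921/4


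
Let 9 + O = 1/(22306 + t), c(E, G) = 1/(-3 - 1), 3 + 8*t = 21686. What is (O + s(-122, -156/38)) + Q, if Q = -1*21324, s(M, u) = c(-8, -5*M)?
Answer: -17077778591/800524 ≈ -21333.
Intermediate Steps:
t = 21683/8 (t = -3/8 + (1/8)*21686 = -3/8 + 10843/4 = 21683/8 ≈ 2710.4)
c(E, G) = -1/4 (c(E, G) = 1/(-4) = -1/4)
s(M, u) = -1/4
Q = -21324
O = -1801171/200131 (O = -9 + 1/(22306 + 21683/8) = -9 + 1/(200131/8) = -9 + 8/200131 = -1801171/200131 ≈ -9.0000)
(O + s(-122, -156/38)) + Q = (-1801171/200131 - 1/4) - 21324 = -7404815/800524 - 21324 = -17077778591/800524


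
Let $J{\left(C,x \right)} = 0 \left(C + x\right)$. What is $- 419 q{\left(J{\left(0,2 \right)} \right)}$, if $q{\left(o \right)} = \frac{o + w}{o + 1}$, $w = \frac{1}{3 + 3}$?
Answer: $- \frac{419}{6} \approx -69.833$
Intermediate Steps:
$w = \frac{1}{6} \approx 0.16667$
$J{\left(C,x \right)} = 0$
$q{\left(o \right)} = \frac{\frac{1}{6} + o}{1 + o}$ ($q{\left(o \right)} = \frac{o + \frac{1}{6}}{o + 1} = \frac{\frac{1}{6} + o}{1 + o}$)
$- 419 q{\left(J{\left(0,2 \right)} \right)} = - 419 \frac{\frac{1}{6} + 0}{1 + 0} = - 419 \cdot 1^{-1} \cdot \frac{1}{6} = - 419 \cdot 1 \cdot \frac{1}{6} = \left(-419\right) \frac{1}{6} = - \frac{419}{6}$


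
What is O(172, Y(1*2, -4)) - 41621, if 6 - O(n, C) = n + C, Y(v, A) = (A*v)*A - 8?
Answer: -41811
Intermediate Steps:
Y(v, A) = -8 + v*A² (Y(v, A) = v*A² - 8 = -8 + v*A²)
O(n, C) = 6 - C - n (O(n, C) = 6 - (n + C) = 6 - (C + n) = 6 + (-C - n) = 6 - C - n)
O(172, Y(1*2, -4)) - 41621 = (6 - (-8 + (1*2)*(-4)²) - 1*172) - 41621 = (6 - (-8 + 2*16) - 172) - 41621 = (6 - (-8 + 32) - 172) - 41621 = (6 - 1*24 - 172) - 41621 = (6 - 24 - 172) - 41621 = -190 - 41621 = -41811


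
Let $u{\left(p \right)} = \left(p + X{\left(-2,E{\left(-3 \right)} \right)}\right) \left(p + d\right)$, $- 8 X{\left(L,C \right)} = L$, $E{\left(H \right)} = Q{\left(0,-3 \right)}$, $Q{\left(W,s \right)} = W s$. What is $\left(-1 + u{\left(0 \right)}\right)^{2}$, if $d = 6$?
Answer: $\frac{1}{4} \approx 0.25$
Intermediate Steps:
$E{\left(H \right)} = 0$ ($E{\left(H \right)} = 0 \left(-3\right) = 0$)
$X{\left(L,C \right)} = - \frac{L}{8}$
$u{\left(p \right)} = \left(6 + p\right) \left(\frac{1}{4} + p\right)$ ($u{\left(p \right)} = \left(p - - \frac{1}{4}\right) \left(p + 6\right) = \left(p + \frac{1}{4}\right) \left(6 + p\right) = \left(\frac{1}{4} + p\right) \left(6 + p\right) = \left(6 + p\right) \left(\frac{1}{4} + p\right)$)
$\left(-1 + u{\left(0 \right)}\right)^{2} = \left(-1 + \left(\frac{3}{2} + 0^{2} + \frac{25}{4} \cdot 0\right)\right)^{2} = \left(-1 + \left(\frac{3}{2} + 0 + 0\right)\right)^{2} = \left(-1 + \frac{3}{2}\right)^{2} = \left(\frac{1}{2}\right)^{2} = \frac{1}{4}$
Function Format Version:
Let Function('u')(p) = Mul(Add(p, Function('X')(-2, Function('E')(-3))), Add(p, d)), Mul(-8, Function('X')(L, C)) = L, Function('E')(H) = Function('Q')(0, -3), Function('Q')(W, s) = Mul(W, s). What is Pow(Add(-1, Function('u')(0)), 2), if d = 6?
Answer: Rational(1, 4) ≈ 0.25000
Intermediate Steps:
Function('E')(H) = 0 (Function('E')(H) = Mul(0, -3) = 0)
Function('X')(L, C) = Mul(Rational(-1, 8), L)
Function('u')(p) = Mul(Add(6, p), Add(Rational(1, 4), p)) (Function('u')(p) = Mul(Add(p, Mul(Rational(-1, 8), -2)), Add(p, 6)) = Mul(Add(p, Rational(1, 4)), Add(6, p)) = Mul(Add(Rational(1, 4), p), Add(6, p)) = Mul(Add(6, p), Add(Rational(1, 4), p)))
Pow(Add(-1, Function('u')(0)), 2) = Pow(Add(-1, Add(Rational(3, 2), Pow(0, 2), Mul(Rational(25, 4), 0))), 2) = Pow(Add(-1, Add(Rational(3, 2), 0, 0)), 2) = Pow(Add(-1, Rational(3, 2)), 2) = Pow(Rational(1, 2), 2) = Rational(1, 4)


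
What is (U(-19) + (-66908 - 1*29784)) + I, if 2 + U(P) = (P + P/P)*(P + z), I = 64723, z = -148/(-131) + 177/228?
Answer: -157619955/4978 ≈ -31663.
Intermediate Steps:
z = 18977/9956 (z = -148*(-1/131) + 177*(1/228) = 148/131 + 59/76 = 18977/9956 ≈ 1.9061)
U(P) = -2 + (1 + P)*(18977/9956 + P) (U(P) = -2 + (P + P/P)*(P + 18977/9956) = -2 + (P + 1)*(18977/9956 + P) = -2 + (1 + P)*(18977/9956 + P))
(U(-19) + (-66908 - 1*29784)) + I = ((-935/9956 + (-19)**2 + (28933/9956)*(-19)) + (-66908 - 1*29784)) + 64723 = ((-935/9956 + 361 - 28933/524) + (-66908 - 29784)) + 64723 = (1521727/4978 - 96692) + 64723 = -479811049/4978 + 64723 = -157619955/4978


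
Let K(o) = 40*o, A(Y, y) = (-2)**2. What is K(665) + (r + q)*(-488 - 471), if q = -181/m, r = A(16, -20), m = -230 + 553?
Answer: 7526351/323 ≈ 23301.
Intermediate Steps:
m = 323
A(Y, y) = 4
r = 4
q = -181/323 ≈ -0.56037
K(665) + (r + q)*(-488 - 471) = 40*665 + (4 - 181/323)*(-488 - 471) = 26600 + (1111/323)*(-959) = 26600 - 1065449/323 = 7526351/323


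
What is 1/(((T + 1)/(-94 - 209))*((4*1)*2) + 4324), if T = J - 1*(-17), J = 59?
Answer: 303/1309556 ≈ 0.00023138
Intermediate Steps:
T = 76 (T = 59 - 1*(-17) = 59 + 17 = 76)
1/(((T + 1)/(-94 - 209))*((4*1)*2) + 4324) = 1/(((76 + 1)/(-94 - 209))*((4*1)*2) + 4324) = 1/((77/(-303))*(4*2) + 4324) = 1/((77*(-1/303))*8 + 4324) = 1/(-77/303*8 + 4324) = 1/(-616/303 + 4324) = 1/(1309556/303) = 303/1309556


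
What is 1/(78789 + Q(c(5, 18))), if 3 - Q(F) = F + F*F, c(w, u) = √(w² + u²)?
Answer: 78443/6153303900 + √349/6153303900 ≈ 1.2751e-5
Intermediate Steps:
c(w, u) = √(u² + w²)
Q(F) = 3 - F - F² (Q(F) = 3 - (F + F*F) = 3 - (F + F²) = 3 + (-F - F²) = 3 - F - F²)
1/(78789 + Q(c(5, 18))) = 1/(78789 + (3 - √(18² + 5²) - (√(18² + 5²))²)) = 1/(78789 + (3 - √(324 + 25) - (√(324 + 25))²)) = 1/(78789 + (3 - √349 - (√349)²)) = 1/(78789 + (3 - √349 - 1*349)) = 1/(78789 + (3 - √349 - 349)) = 1/(78789 + (-346 - √349)) = 1/(78443 - √349)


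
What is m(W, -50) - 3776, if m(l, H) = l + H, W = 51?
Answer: -3775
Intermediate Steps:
m(l, H) = H + l
m(W, -50) - 3776 = (-50 + 51) - 3776 = 1 - 3776 = -3775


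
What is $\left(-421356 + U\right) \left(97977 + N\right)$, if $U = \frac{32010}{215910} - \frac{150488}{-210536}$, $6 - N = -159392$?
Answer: $- \frac{20540099155389055250}{189403449} \approx -1.0845 \cdot 10^{11}$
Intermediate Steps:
$N = 159398$ ($N = 6 - -159392 = 6 + 159392 = 159398$)
$U = \frac{163463006}{189403449}$ ($U = 32010 \cdot \frac{1}{215910} - - \frac{18811}{26317} = \frac{1067}{7197} + \frac{18811}{26317} = \frac{163463006}{189403449} \approx 0.86304$)
$\left(-421356 + U\right) \left(97977 + N\right) = \left(-421356 + \frac{163463006}{189403449}\right) \left(97977 + 159398\right) = \left(- \frac{79806116193838}{189403449}\right) 257375 = - \frac{20540099155389055250}{189403449}$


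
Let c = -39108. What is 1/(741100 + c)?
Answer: 1/701992 ≈ 1.4245e-6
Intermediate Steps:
1/(741100 + c) = 1/(741100 - 39108) = 1/701992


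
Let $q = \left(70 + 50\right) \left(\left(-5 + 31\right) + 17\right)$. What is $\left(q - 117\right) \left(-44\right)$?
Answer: $-221892$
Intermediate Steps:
$q = 5160$ ($q = 120 \left(26 + 17\right) = 120 \cdot 43 = 5160$)
$\left(q - 117\right) \left(-44\right) = \left(5160 - 117\right) \left(-44\right) = 5043 \left(-44\right) = -221892$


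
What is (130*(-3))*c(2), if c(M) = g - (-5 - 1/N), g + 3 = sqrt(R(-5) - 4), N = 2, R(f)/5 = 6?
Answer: -975 - 390*sqrt(26) ≈ -2963.6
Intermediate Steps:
R(f) = 30 (R(f) = 5*6 = 30)
g = -3 + sqrt(26) (g = -3 + sqrt(30 - 4) = -3 + sqrt(26) ≈ 2.0990)
c(M) = 5/2 + sqrt(26) (c(M) = (-3 + sqrt(26)) - (-5 - 1/2) = (-3 + sqrt(26)) - 1*(-11/2) = (-3 + sqrt(26)) + 11/2 = 5/2 + sqrt(26))
(130*(-3))*c(2) = (130*(-3))*(5/2 + sqrt(26)) = -390*(5/2 + sqrt(26)) = -975 - 390*sqrt(26)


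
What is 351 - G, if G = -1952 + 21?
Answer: 2282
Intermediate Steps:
G = -1931
351 - G = 351 - 1*(-1931) = 351 + 1931 = 2282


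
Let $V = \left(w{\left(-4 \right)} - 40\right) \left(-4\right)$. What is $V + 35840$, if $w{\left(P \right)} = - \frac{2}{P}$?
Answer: $35998$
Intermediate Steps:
$V = 158$ ($V = \left(- \frac{2}{-4} - 40\right) \left(-4\right) = \left(\left(-2\right) \left(- \frac{1}{4}\right) - 40\right) \left(-4\right) = \left(\frac{1}{2} - 40\right) \left(-4\right) = \left(- \frac{79}{2}\right) \left(-4\right) = 158$)
$V + 35840 = 158 + 35840 = 35998$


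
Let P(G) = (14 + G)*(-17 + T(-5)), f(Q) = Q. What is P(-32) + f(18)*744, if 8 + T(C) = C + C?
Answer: 14022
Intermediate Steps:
T(C) = -8 + 2*C (T(C) = -8 + (C + C) = -8 + 2*C)
P(G) = -490 - 35*G (P(G) = (14 + G)*(-17 + (-8 + 2*(-5))) = (14 + G)*(-17 + (-8 - 10)) = (14 + G)*(-17 - 18) = (14 + G)*(-35) = -490 - 35*G)
P(-32) + f(18)*744 = (-490 - 35*(-32)) + 18*744 = (-490 + 1120) + 13392 = 630 + 13392 = 14022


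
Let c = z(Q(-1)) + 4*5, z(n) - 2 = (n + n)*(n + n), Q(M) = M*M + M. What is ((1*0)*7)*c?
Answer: 0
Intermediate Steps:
Q(M) = M + M**2 (Q(M) = M**2 + M = M + M**2)
z(n) = 2 + 4*n**2 (z(n) = 2 + (n + n)*(n + n) = 2 + (2*n)*(2*n) = 2 + 4*n**2)
c = 22 (c = (2 + 4*(-(1 - 1))**2) + 4*5 = (2 + 4*(-1*0)**2) + 20 = (2 + 4*0**2) + 20 = (2 + 4*0) + 20 = (2 + 0) + 20 = 2 + 20 = 22)
((1*0)*7)*c = ((1*0)*7)*22 = (0*7)*22 = 0*22 = 0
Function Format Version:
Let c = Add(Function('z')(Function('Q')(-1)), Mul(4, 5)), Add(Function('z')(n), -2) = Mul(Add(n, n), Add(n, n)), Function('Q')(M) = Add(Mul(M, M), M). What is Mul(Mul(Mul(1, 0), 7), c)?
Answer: 0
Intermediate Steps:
Function('Q')(M) = Add(M, Pow(M, 2)) (Function('Q')(M) = Add(Pow(M, 2), M) = Add(M, Pow(M, 2)))
Function('z')(n) = Add(2, Mul(4, Pow(n, 2))) (Function('z')(n) = Add(2, Mul(Add(n, n), Add(n, n))) = Add(2, Mul(Mul(2, n), Mul(2, n))) = Add(2, Mul(4, Pow(n, 2))))
c = 22 (c = Add(Add(2, Mul(4, Pow(Mul(-1, Add(1, -1)), 2))), Mul(4, 5)) = Add(Add(2, Mul(4, Pow(Mul(-1, 0), 2))), 20) = Add(Add(2, Mul(4, Pow(0, 2))), 20) = Add(Add(2, Mul(4, 0)), 20) = Add(Add(2, 0), 20) = Add(2, 20) = 22)
Mul(Mul(Mul(1, 0), 7), c) = Mul(Mul(Mul(1, 0), 7), 22) = Mul(Mul(0, 7), 22) = Mul(0, 22) = 0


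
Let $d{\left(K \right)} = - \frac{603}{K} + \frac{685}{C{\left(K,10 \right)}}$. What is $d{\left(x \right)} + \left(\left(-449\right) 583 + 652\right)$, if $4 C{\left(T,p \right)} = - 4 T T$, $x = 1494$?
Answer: $- \frac{582818981707}{2232036} \approx -2.6112 \cdot 10^{5}$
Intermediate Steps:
$C{\left(T,p \right)} = - T^{2}$ ($C{\left(T,p \right)} = \frac{- 4 T T}{4} = \frac{\left(-4\right) T^{2}}{4} = - T^{2}$)
$d{\left(K \right)} = - \frac{685}{K^{2}} - \frac{603}{K}$ ($d{\left(K \right)} = - \frac{603}{K} + \frac{685}{\left(-1\right) K^{2}} = - \frac{603}{K} + 685 \left(- \frac{1}{K^{2}}\right) = - \frac{603}{K} - \frac{685}{K^{2}} = - \frac{685}{K^{2}} - \frac{603}{K}$)
$d{\left(x \right)} + \left(\left(-449\right) 583 + 652\right) = \frac{-685 - 900882}{2232036} + \left(\left(-449\right) 583 + 652\right) = \frac{-685 - 900882}{2232036} + \left(-261767 + 652\right) = \frac{1}{2232036} \left(-901567\right) - 261115 = - \frac{901567}{2232036} - 261115 = - \frac{582818981707}{2232036}$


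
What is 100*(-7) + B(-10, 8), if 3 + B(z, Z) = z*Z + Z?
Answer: -775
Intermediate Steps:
B(z, Z) = -3 + Z + Z*z (B(z, Z) = -3 + (z*Z + Z) = -3 + (Z*z + Z) = -3 + (Z + Z*z) = -3 + Z + Z*z)
100*(-7) + B(-10, 8) = 100*(-7) + (-3 + 8 + 8*(-10)) = -700 + (-3 + 8 - 80) = -700 - 75 = -775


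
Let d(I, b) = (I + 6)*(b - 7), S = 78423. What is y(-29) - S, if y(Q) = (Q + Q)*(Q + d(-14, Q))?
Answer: -93445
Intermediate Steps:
d(I, b) = (-7 + b)*(6 + I) (d(I, b) = (6 + I)*(-7 + b) = (-7 + b)*(6 + I))
y(Q) = 2*Q*(56 - 7*Q) (y(Q) = (Q + Q)*(Q + (-42 - 7*(-14) + 6*Q - 14*Q)) = (2*Q)*(Q + (-42 + 98 + 6*Q - 14*Q)) = (2*Q)*(Q + (56 - 8*Q)) = (2*Q)*(56 - 7*Q) = 2*Q*(56 - 7*Q))
y(-29) - S = 14*(-29)*(8 - 1*(-29)) - 1*78423 = 14*(-29)*(8 + 29) - 78423 = 14*(-29)*37 - 78423 = -15022 - 78423 = -93445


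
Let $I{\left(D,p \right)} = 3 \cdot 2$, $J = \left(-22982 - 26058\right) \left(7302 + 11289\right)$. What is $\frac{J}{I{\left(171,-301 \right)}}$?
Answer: $-151950440$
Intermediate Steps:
$J = -911702640$ ($J = \left(-49040\right) 18591 = -911702640$)
$I{\left(D,p \right)} = 6$
$\frac{J}{I{\left(171,-301 \right)}} = - \frac{911702640}{6} = \left(-911702640\right) \frac{1}{6} = -151950440$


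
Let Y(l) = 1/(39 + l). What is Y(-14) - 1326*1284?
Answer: -42564599/25 ≈ -1.7026e+6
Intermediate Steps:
Y(-14) - 1326*1284 = 1/(39 - 14) - 1326*1284 = 1/25 - 1702584 = -42564599/25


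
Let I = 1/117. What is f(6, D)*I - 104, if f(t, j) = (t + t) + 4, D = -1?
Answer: -12152/117 ≈ -103.86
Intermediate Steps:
f(t, j) = 4 + 2*t (f(t, j) = 2*t + 4 = 4 + 2*t)
I = 1/117 ≈ 0.0085470
f(6, D)*I - 104 = (4 + 2*6)*(1/117) - 104 = (4 + 12)*(1/117) - 104 = 16*(1/117) - 104 = 16/117 - 104 = -12152/117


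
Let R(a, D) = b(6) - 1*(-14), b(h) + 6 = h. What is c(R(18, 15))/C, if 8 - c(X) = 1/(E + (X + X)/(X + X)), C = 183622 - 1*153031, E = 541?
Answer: 1445/5526774 ≈ 0.00026145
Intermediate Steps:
b(h) = -6 + h
R(a, D) = 14 (R(a, D) = (-6 + 6) - 1*(-14) = 0 + 14 = 14)
C = 30591 (C = 183622 - 153031 = 30591)
c(X) = 4335/542 (c(X) = 8 - 1/(541 + (X + X)/(X + X)) = 8 - 1/(541 + (2*X)/((2*X))) = 8 - 1/(541 + (2*X)*(1/(2*X))) = 8 - 1/(541 + 1) = 8 - 1/542 = 4335/542)
c(R(18, 15))/C = (4335/542)/30591 = (4335/542)*(1/30591) = 1445/5526774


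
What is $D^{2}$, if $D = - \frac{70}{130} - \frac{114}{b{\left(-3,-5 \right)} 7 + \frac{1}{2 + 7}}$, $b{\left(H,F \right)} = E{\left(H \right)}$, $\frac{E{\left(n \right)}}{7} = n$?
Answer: $\frac{4169764}{73839649} \approx 0.056471$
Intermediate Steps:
$E{\left(n \right)} = 7 n$
$b{\left(H,F \right)} = 7 H$
$D = \frac{2042}{8593}$ ($D = - \frac{70}{130} - \frac{114}{7 \left(-3\right) 7 + \frac{1}{2 + 7}} = \left(-70\right) \frac{1}{130} - \frac{114}{\left(-21\right) 7 + \frac{1}{9}} = - \frac{7}{13} - \frac{114}{-147 + \frac{1}{9}} = - \frac{7}{13} - \frac{114}{- \frac{1322}{9}} = - \frac{7}{13} - - \frac{513}{661} = - \frac{7}{13} + \frac{513}{661} = \frac{2042}{8593} \approx 0.23764$)
$D^{2} = \left(\frac{2042}{8593}\right)^{2} = \frac{4169764}{73839649}$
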